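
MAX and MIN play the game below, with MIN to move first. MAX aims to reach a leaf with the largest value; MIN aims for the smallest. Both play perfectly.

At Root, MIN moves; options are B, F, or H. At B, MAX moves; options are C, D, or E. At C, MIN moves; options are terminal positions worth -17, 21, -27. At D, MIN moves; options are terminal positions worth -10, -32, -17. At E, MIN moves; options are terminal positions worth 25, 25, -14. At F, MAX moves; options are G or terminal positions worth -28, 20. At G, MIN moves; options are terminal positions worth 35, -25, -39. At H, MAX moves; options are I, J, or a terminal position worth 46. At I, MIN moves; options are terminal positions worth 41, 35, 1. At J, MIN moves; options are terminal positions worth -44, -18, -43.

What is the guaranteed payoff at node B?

-14

C: min(-17, 21, -27) = -27
D: min(-10, -32, -17) = -32
E: min(25, 25, -14) = -14
B: max(-27, -32, -14) = -14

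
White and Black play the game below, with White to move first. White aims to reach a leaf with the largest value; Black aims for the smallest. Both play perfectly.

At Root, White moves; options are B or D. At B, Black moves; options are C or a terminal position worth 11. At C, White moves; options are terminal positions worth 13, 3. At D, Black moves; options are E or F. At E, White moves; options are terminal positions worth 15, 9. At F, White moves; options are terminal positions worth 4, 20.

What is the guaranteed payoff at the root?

C (White): max(13, 3) = 13
B (Black): min(13, 11) = 11
E (White): max(15, 9) = 15
F (White): max(4, 20) = 20
D (Black): min(15, 20) = 15
Root (White): max(11, 15) = 15

15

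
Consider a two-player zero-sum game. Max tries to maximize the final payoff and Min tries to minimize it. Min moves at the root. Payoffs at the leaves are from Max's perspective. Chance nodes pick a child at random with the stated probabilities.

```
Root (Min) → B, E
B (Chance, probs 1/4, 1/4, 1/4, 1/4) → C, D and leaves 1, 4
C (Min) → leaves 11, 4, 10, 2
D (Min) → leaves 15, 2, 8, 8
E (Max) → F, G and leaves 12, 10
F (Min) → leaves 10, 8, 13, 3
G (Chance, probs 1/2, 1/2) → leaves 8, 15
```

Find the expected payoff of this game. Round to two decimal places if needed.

2.25

C (Min): min(11, 4, 10, 2) = 2
D (Min): min(15, 2, 8, 8) = 2
B (Chance): 1/4·2 + 1/4·2 + 1/4·1 + 1/4·4 = 2.25
F (Min): min(10, 8, 13, 3) = 3
G (Chance): 1/2·8 + 1/2·15 = 11.5
E (Max): max(3, 11.5, 12, 10) = 12
Root (Min): min(2.25, 12) = 2.25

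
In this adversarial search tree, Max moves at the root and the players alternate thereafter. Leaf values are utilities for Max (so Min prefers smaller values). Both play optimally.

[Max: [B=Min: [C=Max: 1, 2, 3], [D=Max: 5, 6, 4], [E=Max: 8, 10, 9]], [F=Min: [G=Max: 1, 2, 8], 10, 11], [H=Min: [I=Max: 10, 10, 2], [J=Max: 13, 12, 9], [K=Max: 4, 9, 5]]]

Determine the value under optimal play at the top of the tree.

9

C (Max): max(1, 2, 3) = 3
D (Max): max(5, 6, 4) = 6
E (Max): max(8, 10, 9) = 10
B (Min): min(3, 6, 10) = 3
G (Max): max(1, 2, 8) = 8
F (Min): min(8, 10, 11) = 8
I (Max): max(10, 10, 2) = 10
J (Max): max(13, 12, 9) = 13
K (Max): max(4, 9, 5) = 9
H (Min): min(10, 13, 9) = 9
Root (Max): max(3, 8, 9) = 9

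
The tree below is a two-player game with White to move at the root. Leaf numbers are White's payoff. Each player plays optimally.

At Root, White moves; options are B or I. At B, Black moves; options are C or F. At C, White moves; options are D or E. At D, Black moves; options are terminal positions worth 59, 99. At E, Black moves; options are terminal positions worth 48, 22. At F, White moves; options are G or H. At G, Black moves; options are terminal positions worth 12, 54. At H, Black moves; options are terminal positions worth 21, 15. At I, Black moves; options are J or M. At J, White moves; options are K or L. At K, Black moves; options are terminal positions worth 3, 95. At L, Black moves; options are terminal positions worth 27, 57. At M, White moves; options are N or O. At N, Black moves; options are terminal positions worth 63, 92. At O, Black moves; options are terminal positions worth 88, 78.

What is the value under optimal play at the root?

D (Black): min(59, 99) = 59
E (Black): min(48, 22) = 22
C (White): max(59, 22) = 59
G (Black): min(12, 54) = 12
H (Black): min(21, 15) = 15
F (White): max(12, 15) = 15
B (Black): min(59, 15) = 15
K (Black): min(3, 95) = 3
L (Black): min(27, 57) = 27
J (White): max(3, 27) = 27
N (Black): min(63, 92) = 63
O (Black): min(88, 78) = 78
M (White): max(63, 78) = 78
I (Black): min(27, 78) = 27
Root (White): max(15, 27) = 27

27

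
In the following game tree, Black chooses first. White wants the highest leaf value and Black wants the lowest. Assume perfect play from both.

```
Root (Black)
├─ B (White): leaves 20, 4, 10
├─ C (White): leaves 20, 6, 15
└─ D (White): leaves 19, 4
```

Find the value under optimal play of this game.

19

B (White): max(20, 4, 10) = 20
C (White): max(20, 6, 15) = 20
D (White): max(19, 4) = 19
Root (Black): min(20, 20, 19) = 19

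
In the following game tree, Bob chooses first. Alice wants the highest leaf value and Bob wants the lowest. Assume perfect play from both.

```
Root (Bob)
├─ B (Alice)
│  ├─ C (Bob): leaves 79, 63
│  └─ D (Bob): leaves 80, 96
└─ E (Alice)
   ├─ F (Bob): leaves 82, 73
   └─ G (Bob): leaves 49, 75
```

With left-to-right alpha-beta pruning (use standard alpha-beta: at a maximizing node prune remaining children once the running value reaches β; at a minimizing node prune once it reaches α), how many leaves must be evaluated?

7

C [α=-∞,β=+∞]: v=63
D [α=63,β=+∞]: v=80
B [α=-∞,β=+∞]: v=80
F [α=-∞,β=80]: v=73
G [α=73,β=80]: v=49 after child 1 ≤ α → α-cutoff, skip 1
E [α=-∞,β=80]: v=73
Root [α=-∞,β=+∞]: v=73
Leaves evaluated: 7 of 8.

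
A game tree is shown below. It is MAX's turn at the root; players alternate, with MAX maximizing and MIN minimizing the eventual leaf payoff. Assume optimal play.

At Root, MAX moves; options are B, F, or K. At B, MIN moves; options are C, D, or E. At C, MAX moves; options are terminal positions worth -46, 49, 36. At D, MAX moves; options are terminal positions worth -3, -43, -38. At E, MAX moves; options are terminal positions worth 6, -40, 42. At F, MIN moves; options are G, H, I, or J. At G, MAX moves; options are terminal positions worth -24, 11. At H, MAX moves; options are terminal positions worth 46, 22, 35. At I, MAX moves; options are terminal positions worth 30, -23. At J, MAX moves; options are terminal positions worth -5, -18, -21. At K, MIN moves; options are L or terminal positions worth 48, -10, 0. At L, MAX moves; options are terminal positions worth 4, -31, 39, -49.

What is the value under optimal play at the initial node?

C (MAX): max(-46, 49, 36) = 49
D (MAX): max(-3, -43, -38) = -3
E (MAX): max(6, -40, 42) = 42
B (MIN): min(49, -3, 42) = -3
G (MAX): max(-24, 11) = 11
H (MAX): max(46, 22, 35) = 46
I (MAX): max(30, -23) = 30
J (MAX): max(-5, -18, -21) = -5
F (MIN): min(11, 46, 30, -5) = -5
L (MAX): max(4, -31, 39, -49) = 39
K (MIN): min(39, 48, -10, 0) = -10
Root (MAX): max(-3, -5, -10) = -3

-3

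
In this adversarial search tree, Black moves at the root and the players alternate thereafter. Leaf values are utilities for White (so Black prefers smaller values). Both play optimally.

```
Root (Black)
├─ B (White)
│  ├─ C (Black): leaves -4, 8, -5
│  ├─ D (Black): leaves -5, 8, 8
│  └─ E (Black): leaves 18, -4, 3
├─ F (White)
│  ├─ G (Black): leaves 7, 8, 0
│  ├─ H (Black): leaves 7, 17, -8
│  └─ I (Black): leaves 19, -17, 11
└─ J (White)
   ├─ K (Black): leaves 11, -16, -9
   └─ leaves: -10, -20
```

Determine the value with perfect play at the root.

C (Black): min(-4, 8, -5) = -5
D (Black): min(-5, 8, 8) = -5
E (Black): min(18, -4, 3) = -4
B (White): max(-5, -5, -4) = -4
G (Black): min(7, 8, 0) = 0
H (Black): min(7, 17, -8) = -8
I (Black): min(19, -17, 11) = -17
F (White): max(0, -8, -17) = 0
K (Black): min(11, -16, -9) = -16
J (White): max(-16, -10, -20) = -10
Root (Black): min(-4, 0, -10) = -10

-10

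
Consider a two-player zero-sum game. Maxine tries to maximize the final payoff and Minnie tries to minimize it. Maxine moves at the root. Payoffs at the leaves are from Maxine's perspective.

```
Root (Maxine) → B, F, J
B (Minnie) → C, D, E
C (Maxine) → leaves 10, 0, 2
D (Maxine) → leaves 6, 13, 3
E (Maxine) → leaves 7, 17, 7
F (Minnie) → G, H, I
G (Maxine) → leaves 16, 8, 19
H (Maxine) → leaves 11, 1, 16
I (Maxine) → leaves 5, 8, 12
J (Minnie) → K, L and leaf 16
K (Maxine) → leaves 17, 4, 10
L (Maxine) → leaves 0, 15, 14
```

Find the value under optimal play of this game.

C (Maxine): max(10, 0, 2) = 10
D (Maxine): max(6, 13, 3) = 13
E (Maxine): max(7, 17, 7) = 17
B (Minnie): min(10, 13, 17) = 10
G (Maxine): max(16, 8, 19) = 19
H (Maxine): max(11, 1, 16) = 16
I (Maxine): max(5, 8, 12) = 12
F (Minnie): min(19, 16, 12) = 12
K (Maxine): max(17, 4, 10) = 17
L (Maxine): max(0, 15, 14) = 15
J (Minnie): min(17, 15, 16) = 15
Root (Maxine): max(10, 12, 15) = 15

15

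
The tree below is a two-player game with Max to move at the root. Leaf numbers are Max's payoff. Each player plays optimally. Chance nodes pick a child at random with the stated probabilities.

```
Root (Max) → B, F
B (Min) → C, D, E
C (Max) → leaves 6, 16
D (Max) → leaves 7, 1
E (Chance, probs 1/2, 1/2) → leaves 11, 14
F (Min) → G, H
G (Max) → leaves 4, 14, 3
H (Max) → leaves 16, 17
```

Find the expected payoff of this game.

C (Max): max(6, 16) = 16
D (Max): max(7, 1) = 7
E (Chance): 1/2·11 + 1/2·14 = 12.5
B (Min): min(16, 7, 12.5) = 7
G (Max): max(4, 14, 3) = 14
H (Max): max(16, 17) = 17
F (Min): min(14, 17) = 14
Root (Max): max(7, 14) = 14

14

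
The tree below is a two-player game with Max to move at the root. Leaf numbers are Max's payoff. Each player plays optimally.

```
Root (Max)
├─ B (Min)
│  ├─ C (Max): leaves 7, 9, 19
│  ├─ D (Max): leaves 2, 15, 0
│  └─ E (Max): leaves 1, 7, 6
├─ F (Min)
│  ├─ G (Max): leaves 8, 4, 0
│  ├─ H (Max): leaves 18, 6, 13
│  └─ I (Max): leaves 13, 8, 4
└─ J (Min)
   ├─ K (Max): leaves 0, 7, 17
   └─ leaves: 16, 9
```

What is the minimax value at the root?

9

C (Max): max(7, 9, 19) = 19
D (Max): max(2, 15, 0) = 15
E (Max): max(1, 7, 6) = 7
B (Min): min(19, 15, 7) = 7
G (Max): max(8, 4, 0) = 8
H (Max): max(18, 6, 13) = 18
I (Max): max(13, 8, 4) = 13
F (Min): min(8, 18, 13) = 8
K (Max): max(0, 7, 17) = 17
J (Min): min(17, 16, 9) = 9
Root (Max): max(7, 8, 9) = 9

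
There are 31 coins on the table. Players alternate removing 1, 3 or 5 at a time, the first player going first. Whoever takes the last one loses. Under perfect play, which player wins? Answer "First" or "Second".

Compute winning (W) and losing (L) positions by backward induction:
i:   0  1  2  3  4  5  6  7  8  9 10 11 12 13 14 15 16 17 18 19 20 21 22 23 24 25 26 27 28 29 30 31
     W  L  W  L  W  L  W  L  W  L  W  L  W  L  W  L  W  L  W  L  W  L  W  L  W  L  W  L  W  L  W  L
Position 31 is L, so the second player wins.

Second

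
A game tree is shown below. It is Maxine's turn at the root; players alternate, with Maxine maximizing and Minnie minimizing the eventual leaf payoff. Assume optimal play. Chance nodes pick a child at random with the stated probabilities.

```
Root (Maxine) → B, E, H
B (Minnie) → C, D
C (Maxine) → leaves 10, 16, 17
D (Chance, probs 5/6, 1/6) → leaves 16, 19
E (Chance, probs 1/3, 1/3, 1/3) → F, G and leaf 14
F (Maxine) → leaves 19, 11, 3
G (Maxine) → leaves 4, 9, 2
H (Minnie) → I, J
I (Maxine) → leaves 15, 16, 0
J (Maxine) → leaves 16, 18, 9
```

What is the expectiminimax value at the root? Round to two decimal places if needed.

16.5

C (Maxine): max(10, 16, 17) = 17
D (Chance): 5/6·16 + 1/6·19 = 16.5
B (Minnie): min(17, 16.5) = 16.5
F (Maxine): max(19, 11, 3) = 19
G (Maxine): max(4, 9, 2) = 9
E (Chance): 1/3·19 + 1/3·9 + 1/3·14 = 14
I (Maxine): max(15, 16, 0) = 16
J (Maxine): max(16, 18, 9) = 18
H (Minnie): min(16, 18) = 16
Root (Maxine): max(16.5, 14, 16) = 16.5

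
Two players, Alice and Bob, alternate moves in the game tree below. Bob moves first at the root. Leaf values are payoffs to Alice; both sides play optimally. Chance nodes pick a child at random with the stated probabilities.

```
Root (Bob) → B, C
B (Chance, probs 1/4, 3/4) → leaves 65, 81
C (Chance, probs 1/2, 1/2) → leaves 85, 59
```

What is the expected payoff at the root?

B (Chance): 1/4·65 + 3/4·81 = 77
C (Chance): 1/2·85 + 1/2·59 = 72
Root (Bob): min(77, 72) = 72

72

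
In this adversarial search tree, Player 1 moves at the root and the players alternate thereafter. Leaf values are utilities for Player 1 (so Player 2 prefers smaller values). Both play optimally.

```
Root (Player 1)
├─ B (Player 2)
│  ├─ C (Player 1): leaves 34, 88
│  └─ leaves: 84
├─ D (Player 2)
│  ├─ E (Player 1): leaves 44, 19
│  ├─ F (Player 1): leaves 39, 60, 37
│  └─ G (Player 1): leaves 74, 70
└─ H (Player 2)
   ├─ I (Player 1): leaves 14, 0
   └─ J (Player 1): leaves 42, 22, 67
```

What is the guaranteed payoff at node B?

C: max(34, 88) = 88
B: min(88, 84) = 84

84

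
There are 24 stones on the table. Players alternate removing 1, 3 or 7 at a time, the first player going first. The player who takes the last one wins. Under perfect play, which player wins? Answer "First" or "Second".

i:   0  1  2  3  4  5  6  7  8  9 10 11 12 13 14 15 16 17 18 19 20 21 22 23 24
     L  W  L  W  L  W  L  W  L  W  L  W  L  W  L  W  L  W  L  W  L  W  L  W  L
Position 24 is L, so the second player wins.

Second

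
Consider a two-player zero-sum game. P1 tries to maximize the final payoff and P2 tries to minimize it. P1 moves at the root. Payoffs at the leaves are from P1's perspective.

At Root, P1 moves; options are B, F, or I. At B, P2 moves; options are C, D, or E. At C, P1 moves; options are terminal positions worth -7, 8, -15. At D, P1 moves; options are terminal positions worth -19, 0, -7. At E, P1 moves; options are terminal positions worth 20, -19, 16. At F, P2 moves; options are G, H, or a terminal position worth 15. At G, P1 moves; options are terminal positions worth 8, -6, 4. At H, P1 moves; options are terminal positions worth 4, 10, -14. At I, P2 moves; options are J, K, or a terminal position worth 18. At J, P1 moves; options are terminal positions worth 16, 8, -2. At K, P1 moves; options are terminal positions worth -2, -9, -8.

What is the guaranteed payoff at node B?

C: max(-7, 8, -15) = 8
D: max(-19, 0, -7) = 0
E: max(20, -19, 16) = 20
B: min(8, 0, 20) = 0

0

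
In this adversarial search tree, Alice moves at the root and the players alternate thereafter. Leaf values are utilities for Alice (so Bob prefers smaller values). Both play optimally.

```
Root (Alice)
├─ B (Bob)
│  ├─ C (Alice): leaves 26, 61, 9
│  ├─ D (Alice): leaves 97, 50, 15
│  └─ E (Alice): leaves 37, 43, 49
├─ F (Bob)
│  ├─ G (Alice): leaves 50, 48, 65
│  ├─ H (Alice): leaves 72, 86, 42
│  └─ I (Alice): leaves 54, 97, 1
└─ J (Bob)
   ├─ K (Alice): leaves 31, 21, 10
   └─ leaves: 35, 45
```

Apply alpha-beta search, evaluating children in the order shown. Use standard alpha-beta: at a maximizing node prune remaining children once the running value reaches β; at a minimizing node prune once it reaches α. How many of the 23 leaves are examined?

16

C [α=-∞,β=+∞]: v=61
D [α=-∞,β=61]: v=97 after child 1 ≥ β → β-cutoff, skip 2
E [α=-∞,β=61]: v=49
B [α=-∞,β=+∞]: v=49
G [α=49,β=+∞]: v=65
H [α=49,β=65]: v=72 after child 1 ≥ β → β-cutoff, skip 2
I [α=49,β=65]: v=97 after child 2 ≥ β → β-cutoff, skip 1
F [α=49,β=+∞]: v=65
K [α=65,β=+∞]: v=31
J [α=65,β=+∞]: v=31 after child 1 ≤ α → α-cutoff, skip 2
Root [α=-∞,β=+∞]: v=65
Leaves evaluated: 16 of 23.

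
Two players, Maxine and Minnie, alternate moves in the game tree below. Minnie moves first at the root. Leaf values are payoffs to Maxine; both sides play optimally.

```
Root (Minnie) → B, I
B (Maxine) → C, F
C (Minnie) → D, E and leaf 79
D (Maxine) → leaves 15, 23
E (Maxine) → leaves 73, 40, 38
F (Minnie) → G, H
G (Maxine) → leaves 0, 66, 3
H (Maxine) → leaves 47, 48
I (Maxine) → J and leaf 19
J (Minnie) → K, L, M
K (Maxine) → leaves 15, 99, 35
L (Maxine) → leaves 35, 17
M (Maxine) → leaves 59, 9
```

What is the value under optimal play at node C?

D: max(15, 23) = 23
E: max(73, 40, 38) = 73
C: min(23, 73, 79) = 23

23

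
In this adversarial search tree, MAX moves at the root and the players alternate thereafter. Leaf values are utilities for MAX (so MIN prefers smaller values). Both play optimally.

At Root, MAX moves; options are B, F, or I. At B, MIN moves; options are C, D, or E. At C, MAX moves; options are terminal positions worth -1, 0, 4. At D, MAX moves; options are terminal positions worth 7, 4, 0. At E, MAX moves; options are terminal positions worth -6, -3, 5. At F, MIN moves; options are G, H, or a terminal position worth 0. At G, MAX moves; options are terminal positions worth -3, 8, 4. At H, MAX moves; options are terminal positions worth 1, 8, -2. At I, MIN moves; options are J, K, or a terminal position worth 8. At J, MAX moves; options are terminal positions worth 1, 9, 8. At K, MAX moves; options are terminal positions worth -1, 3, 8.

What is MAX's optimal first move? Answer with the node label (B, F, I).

C (MAX): max(-1, 0, 4) = 4
D (MAX): max(7, 4, 0) = 7
E (MAX): max(-6, -3, 5) = 5
B (MIN): min(4, 7, 5) = 4
G (MAX): max(-3, 8, 4) = 8
H (MAX): max(1, 8, -2) = 8
F (MIN): min(8, 8, 0) = 0
J (MAX): max(1, 9, 8) = 9
K (MAX): max(-1, 3, 8) = 8
I (MIN): min(9, 8, 8) = 8
Root (MAX): max(4, 0, 8) = 8
MAX picks the child with the highest value: I (value 8).

I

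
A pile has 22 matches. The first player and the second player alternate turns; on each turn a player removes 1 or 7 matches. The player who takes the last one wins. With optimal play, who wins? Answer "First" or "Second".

i:   0  1  2  3  4  5  6  7  8  9 10 11 12 13 14 15 16 17 18 19 20 21 22
     L  W  L  W  L  W  L  W  L  W  L  W  L  W  L  W  L  W  L  W  L  W  L
Position 22 is L, so the second player wins.

Second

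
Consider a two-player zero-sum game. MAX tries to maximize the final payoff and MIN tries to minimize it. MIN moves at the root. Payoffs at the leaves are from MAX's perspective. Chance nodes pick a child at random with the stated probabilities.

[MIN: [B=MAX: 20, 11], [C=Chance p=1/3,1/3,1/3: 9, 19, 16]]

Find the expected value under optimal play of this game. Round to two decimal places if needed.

B (MAX): max(20, 11) = 20
C (Chance): 1/3·9 + 1/3·19 + 1/3·16 = 14.67
Root (MIN): min(20, 14.67) = 14.67

14.67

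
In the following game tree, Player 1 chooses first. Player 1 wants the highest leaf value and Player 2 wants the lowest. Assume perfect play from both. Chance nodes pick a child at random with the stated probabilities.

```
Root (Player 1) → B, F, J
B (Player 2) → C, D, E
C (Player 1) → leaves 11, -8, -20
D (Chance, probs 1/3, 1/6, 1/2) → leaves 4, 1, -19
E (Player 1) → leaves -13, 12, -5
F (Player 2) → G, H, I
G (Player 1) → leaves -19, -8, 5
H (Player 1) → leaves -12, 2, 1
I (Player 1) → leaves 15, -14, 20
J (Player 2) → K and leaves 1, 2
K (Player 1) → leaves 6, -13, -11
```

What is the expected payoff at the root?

2

C (Player 1): max(11, -8, -20) = 11
D (Chance): 1/3·4 + 1/6·1 + 1/2·-19 = -8
E (Player 1): max(-13, 12, -5) = 12
B (Player 2): min(11, -8, 12) = -8
G (Player 1): max(-19, -8, 5) = 5
H (Player 1): max(-12, 2, 1) = 2
I (Player 1): max(15, -14, 20) = 20
F (Player 2): min(5, 2, 20) = 2
K (Player 1): max(6, -13, -11) = 6
J (Player 2): min(6, 1, 2) = 1
Root (Player 1): max(-8, 2, 1) = 2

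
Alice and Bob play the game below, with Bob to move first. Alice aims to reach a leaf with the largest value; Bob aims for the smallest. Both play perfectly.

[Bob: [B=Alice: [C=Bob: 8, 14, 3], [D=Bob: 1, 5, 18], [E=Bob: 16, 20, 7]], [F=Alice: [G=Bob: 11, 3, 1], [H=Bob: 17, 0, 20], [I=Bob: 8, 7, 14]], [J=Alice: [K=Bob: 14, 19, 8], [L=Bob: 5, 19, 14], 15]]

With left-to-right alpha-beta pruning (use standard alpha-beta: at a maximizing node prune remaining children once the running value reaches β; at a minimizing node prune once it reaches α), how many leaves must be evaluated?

18

C [α=-∞,β=+∞]: v=3
D [α=3,β=+∞]: v=1 after child 1 ≤ α → α-cutoff, skip 2
E [α=3,β=+∞]: v=7
B [α=-∞,β=+∞]: v=7
G [α=-∞,β=7]: v=1
H [α=1,β=7]: v=0 after child 2 ≤ α → α-cutoff, skip 1
I [α=1,β=7]: v=7
F [α=-∞,β=7]: v=7
K [α=-∞,β=7]: v=8
J [α=-∞,β=7]: v=8 after child 1 ≥ β → β-cutoff, skip 2
Root [α=-∞,β=+∞]: v=7
Leaves evaluated: 18 of 25.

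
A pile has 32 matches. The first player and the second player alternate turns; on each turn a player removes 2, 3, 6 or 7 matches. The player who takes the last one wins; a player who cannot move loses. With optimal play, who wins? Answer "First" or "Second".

Second

W/L table (W = player to move can force a win):
i:   0  1  2  3  4  5  6  7  8  9 10 11 12 13 14 15 16 17 18 19 20 21 22 23 24 25 26 27 28 29 30 31 32
     L  L  W  W  W  L  W  W  W  L  L  W  W  W  L  W  W  W  L  L  W  W  W  L  W  W  W  L  L  W  W  W  L
Position 32 is L, so the second player wins.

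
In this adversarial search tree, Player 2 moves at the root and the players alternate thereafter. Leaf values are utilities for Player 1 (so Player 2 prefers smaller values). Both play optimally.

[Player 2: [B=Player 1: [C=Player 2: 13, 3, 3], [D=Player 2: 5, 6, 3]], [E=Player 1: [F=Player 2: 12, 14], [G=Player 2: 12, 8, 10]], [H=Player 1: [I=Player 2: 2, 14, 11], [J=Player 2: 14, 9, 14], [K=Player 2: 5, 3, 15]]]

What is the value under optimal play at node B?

C: min(13, 3, 3) = 3
D: min(5, 6, 3) = 3
B: max(3, 3) = 3

3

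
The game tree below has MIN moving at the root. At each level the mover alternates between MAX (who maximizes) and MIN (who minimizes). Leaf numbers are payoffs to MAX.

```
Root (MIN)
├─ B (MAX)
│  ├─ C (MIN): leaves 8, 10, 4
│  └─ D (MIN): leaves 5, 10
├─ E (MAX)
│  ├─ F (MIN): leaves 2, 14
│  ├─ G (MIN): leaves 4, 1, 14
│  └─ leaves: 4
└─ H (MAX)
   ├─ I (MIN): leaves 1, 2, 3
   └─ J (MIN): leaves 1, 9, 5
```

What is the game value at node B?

C: min(8, 10, 4) = 4
D: min(5, 10) = 5
B: max(4, 5) = 5

5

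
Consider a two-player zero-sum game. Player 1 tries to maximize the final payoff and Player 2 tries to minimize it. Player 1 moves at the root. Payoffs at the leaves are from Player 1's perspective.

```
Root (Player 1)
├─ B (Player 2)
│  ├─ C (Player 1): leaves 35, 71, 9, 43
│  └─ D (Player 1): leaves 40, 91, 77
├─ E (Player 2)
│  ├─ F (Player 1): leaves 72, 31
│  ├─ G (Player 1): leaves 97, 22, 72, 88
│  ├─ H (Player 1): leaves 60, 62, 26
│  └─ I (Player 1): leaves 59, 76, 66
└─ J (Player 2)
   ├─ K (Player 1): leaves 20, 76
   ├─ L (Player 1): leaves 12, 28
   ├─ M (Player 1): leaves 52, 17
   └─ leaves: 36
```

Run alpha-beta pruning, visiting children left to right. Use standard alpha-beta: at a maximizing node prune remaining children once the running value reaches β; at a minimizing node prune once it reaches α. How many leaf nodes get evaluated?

C [α=-∞,β=+∞]: v=71
D [α=-∞,β=71]: v=91 after child 2 ≥ β → β-cutoff, skip 1
B [α=-∞,β=+∞]: v=71
F [α=71,β=+∞]: v=72
G [α=71,β=72]: v=97 after child 1 ≥ β → β-cutoff, skip 3
H [α=71,β=72]: v=62
E [α=71,β=+∞]: v=62 after child 3 ≤ α → α-cutoff, skip 1
K [α=71,β=+∞]: v=76
L [α=71,β=76]: v=28
J [α=71,β=+∞]: v=28 after child 2 ≤ α → α-cutoff, skip 2
Root [α=-∞,β=+∞]: v=71
Leaves evaluated: 16 of 26.

16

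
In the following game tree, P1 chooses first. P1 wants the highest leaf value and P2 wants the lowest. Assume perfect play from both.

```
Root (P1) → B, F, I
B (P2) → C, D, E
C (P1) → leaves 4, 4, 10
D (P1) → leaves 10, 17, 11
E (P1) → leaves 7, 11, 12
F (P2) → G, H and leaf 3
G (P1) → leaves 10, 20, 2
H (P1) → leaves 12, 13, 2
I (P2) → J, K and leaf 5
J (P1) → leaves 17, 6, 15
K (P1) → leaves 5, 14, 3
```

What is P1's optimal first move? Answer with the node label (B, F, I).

C (P1): max(4, 4, 10) = 10
D (P1): max(10, 17, 11) = 17
E (P1): max(7, 11, 12) = 12
B (P2): min(10, 17, 12) = 10
G (P1): max(10, 20, 2) = 20
H (P1): max(12, 13, 2) = 13
F (P2): min(20, 13, 3) = 3
J (P1): max(17, 6, 15) = 17
K (P1): max(5, 14, 3) = 14
I (P2): min(17, 14, 5) = 5
Root (P1): max(10, 3, 5) = 10
P1 picks the child with the highest value: B (value 10).

B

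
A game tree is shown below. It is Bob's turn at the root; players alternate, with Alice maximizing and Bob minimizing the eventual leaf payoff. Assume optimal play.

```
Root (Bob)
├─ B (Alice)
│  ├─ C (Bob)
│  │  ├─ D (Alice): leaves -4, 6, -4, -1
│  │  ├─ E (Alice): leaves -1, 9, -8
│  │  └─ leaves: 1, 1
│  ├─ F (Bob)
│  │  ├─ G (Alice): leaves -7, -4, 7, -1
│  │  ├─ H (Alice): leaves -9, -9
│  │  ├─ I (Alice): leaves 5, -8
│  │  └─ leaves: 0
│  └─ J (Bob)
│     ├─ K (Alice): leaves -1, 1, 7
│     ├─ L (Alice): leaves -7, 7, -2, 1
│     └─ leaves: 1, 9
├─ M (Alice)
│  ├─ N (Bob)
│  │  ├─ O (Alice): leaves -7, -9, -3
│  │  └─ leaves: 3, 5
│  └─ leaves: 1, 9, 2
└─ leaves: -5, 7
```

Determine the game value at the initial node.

-5

D (Alice): max(-4, 6, -4, -1) = 6
E (Alice): max(-1, 9, -8) = 9
C (Bob): min(6, 9, 1, 1) = 1
G (Alice): max(-7, -4, 7, -1) = 7
H (Alice): max(-9, -9) = -9
I (Alice): max(5, -8) = 5
F (Bob): min(7, -9, 5, 0) = -9
K (Alice): max(-1, 1, 7) = 7
L (Alice): max(-7, 7, -2, 1) = 7
J (Bob): min(7, 7, 1, 9) = 1
B (Alice): max(1, -9, 1) = 1
O (Alice): max(-7, -9, -3) = -3
N (Bob): min(-3, 3, 5) = -3
M (Alice): max(-3, 1, 9, 2) = 9
Root (Bob): min(1, 9, -5, 7) = -5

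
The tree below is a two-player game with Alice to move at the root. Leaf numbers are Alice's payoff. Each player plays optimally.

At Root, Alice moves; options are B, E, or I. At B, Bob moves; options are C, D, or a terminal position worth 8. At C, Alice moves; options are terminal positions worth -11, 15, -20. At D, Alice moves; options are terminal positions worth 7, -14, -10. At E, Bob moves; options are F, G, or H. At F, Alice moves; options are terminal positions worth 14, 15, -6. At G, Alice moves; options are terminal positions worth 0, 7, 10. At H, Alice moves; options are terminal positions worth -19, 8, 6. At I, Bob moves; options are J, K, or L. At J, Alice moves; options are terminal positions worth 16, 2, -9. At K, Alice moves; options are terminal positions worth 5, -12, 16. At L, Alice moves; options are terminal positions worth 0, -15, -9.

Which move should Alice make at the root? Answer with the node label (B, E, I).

E

C (Alice): max(-11, 15, -20) = 15
D (Alice): max(7, -14, -10) = 7
B (Bob): min(15, 7, 8) = 7
F (Alice): max(14, 15, -6) = 15
G (Alice): max(0, 7, 10) = 10
H (Alice): max(-19, 8, 6) = 8
E (Bob): min(15, 10, 8) = 8
J (Alice): max(16, 2, -9) = 16
K (Alice): max(5, -12, 16) = 16
L (Alice): max(0, -15, -9) = 0
I (Bob): min(16, 16, 0) = 0
Root (Alice): max(7, 8, 0) = 8
Alice picks the child with the highest value: E (value 8).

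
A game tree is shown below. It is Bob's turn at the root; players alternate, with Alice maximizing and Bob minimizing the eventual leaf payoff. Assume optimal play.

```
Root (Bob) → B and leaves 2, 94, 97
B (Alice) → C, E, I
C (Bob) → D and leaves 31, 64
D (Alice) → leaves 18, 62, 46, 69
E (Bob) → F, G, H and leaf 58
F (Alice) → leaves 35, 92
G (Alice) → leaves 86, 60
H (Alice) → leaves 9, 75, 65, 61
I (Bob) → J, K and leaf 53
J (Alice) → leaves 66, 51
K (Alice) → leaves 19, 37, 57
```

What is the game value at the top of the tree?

D (Alice): max(18, 62, 46, 69) = 69
C (Bob): min(69, 31, 64) = 31
F (Alice): max(35, 92) = 92
G (Alice): max(86, 60) = 86
H (Alice): max(9, 75, 65, 61) = 75
E (Bob): min(92, 86, 75, 58) = 58
J (Alice): max(66, 51) = 66
K (Alice): max(19, 37, 57) = 57
I (Bob): min(66, 57, 53) = 53
B (Alice): max(31, 58, 53) = 58
Root (Bob): min(58, 2, 94, 97) = 2

2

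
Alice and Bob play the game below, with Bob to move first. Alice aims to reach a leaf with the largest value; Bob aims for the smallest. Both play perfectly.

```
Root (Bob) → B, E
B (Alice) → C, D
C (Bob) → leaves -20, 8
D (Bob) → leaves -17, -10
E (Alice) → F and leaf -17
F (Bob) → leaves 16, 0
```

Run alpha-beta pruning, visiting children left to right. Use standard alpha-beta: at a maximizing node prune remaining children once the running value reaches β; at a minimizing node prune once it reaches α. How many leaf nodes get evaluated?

6

C [α=-∞,β=+∞]: v=-20
D [α=-20,β=+∞]: v=-17
B [α=-∞,β=+∞]: v=-17
F [α=-∞,β=-17]: v=0
E [α=-∞,β=-17]: v=0 after child 1 ≥ β → β-cutoff, skip 1
Root [α=-∞,β=+∞]: v=-17
Leaves evaluated: 6 of 7.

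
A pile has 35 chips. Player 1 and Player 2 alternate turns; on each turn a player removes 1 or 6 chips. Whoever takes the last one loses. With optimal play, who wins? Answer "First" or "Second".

Mark each pile size as W (mover wins) or L (mover loses):
i:   0  1  2  3  4  5  6  7  8  9 10 11 12 13 14 15 16 17 18 19 20 21 22 23 24 25 26 27 28 29 30 31 32 33 34 35
     W  L  W  L  W  L  W  W  L  W  L  W  L  W  W  L  W  L  W  L  W  W  L  W  L  W  L  W  W  L  W  L  W  L  W  W
Position 35 is W, so the first player wins.

First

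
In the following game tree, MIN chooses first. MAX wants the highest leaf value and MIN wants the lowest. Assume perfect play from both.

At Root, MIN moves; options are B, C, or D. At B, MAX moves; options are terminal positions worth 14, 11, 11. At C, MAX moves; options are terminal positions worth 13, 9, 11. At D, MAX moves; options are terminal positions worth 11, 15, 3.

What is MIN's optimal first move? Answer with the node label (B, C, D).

C

B (MAX): max(14, 11, 11) = 14
C (MAX): max(13, 9, 11) = 13
D (MAX): max(11, 15, 3) = 15
Root (MIN): min(14, 13, 15) = 13
MIN picks the child with the lowest value: C (value 13).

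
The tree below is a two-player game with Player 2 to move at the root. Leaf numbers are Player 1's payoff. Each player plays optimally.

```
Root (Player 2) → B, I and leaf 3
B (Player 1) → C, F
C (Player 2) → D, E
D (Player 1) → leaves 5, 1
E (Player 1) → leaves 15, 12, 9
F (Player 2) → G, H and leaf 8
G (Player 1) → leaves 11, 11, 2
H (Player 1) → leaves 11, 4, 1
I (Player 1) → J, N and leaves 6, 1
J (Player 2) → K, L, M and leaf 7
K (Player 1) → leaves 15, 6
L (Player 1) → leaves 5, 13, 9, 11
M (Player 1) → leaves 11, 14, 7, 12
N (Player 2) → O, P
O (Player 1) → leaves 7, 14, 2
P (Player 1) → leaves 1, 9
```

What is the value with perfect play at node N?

O: max(7, 14, 2) = 14
P: max(1, 9) = 9
N: min(14, 9) = 9

9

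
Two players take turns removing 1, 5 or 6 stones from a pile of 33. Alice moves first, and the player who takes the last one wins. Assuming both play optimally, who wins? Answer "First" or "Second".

Second

i:   0  1  2  3  4  5  6  7  8  9 10 11 12 13 14 15 16 17 18 19 20 21 22 23 24 25 26 27 28 29 30 31 32 33
     L  W  L  W  L  W  W  W  W  W  W  L  W  L  W  L  W  W  W  W  W  W  L  W  L  W  L  W  W  W  W  W  W  L
Position 33 is L, so the second player wins.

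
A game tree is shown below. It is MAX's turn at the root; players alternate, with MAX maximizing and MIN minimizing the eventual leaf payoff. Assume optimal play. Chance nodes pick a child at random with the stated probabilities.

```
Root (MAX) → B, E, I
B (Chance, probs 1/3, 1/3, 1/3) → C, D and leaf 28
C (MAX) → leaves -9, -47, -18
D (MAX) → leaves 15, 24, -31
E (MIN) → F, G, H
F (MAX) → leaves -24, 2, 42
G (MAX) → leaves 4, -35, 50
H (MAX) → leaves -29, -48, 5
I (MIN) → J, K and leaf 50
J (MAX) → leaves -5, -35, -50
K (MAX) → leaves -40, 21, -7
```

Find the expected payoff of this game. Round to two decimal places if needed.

C (MAX): max(-9, -47, -18) = -9
D (MAX): max(15, 24, -31) = 24
B (Chance): 1/3·-9 + 1/3·24 + 1/3·28 = 14.33
F (MAX): max(-24, 2, 42) = 42
G (MAX): max(4, -35, 50) = 50
H (MAX): max(-29, -48, 5) = 5
E (MIN): min(42, 50, 5) = 5
J (MAX): max(-5, -35, -50) = -5
K (MAX): max(-40, 21, -7) = 21
I (MIN): min(-5, 21, 50) = -5
Root (MAX): max(14.33, 5, -5) = 14.33

14.33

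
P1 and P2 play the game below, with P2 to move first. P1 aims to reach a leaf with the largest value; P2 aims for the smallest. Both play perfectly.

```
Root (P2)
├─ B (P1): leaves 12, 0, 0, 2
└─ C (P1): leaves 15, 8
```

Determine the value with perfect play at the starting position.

B (P1): max(12, 0, 0, 2) = 12
C (P1): max(15, 8) = 15
Root (P2): min(12, 15) = 12

12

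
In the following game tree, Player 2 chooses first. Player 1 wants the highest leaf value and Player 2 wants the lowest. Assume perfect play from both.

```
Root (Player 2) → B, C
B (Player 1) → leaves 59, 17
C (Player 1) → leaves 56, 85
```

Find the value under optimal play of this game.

B (Player 1): max(59, 17) = 59
C (Player 1): max(56, 85) = 85
Root (Player 2): min(59, 85) = 59

59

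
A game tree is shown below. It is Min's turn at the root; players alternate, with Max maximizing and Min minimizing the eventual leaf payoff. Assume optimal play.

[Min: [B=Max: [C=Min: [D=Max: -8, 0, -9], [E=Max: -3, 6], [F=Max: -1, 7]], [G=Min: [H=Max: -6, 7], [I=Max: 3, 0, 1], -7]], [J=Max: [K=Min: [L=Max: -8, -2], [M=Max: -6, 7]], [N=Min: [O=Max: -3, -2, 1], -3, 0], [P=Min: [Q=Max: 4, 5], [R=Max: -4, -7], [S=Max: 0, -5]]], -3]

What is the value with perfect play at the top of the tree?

-3

D (Max): max(-8, 0, -9) = 0
E (Max): max(-3, 6) = 6
F (Max): max(-1, 7) = 7
C (Min): min(0, 6, 7) = 0
H (Max): max(-6, 7) = 7
I (Max): max(3, 0, 1) = 3
G (Min): min(7, 3, -7) = -7
B (Max): max(0, -7) = 0
L (Max): max(-8, -2) = -2
M (Max): max(-6, 7) = 7
K (Min): min(-2, 7) = -2
O (Max): max(-3, -2, 1) = 1
N (Min): min(1, -3, 0) = -3
Q (Max): max(4, 5) = 5
R (Max): max(-4, -7) = -4
S (Max): max(0, -5) = 0
P (Min): min(5, -4, 0) = -4
J (Max): max(-2, -3, -4) = -2
Root (Min): min(0, -2, -3) = -3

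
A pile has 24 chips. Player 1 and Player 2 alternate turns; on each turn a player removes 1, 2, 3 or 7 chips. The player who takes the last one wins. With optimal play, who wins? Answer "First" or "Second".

Second

Mark each pile size as W (mover wins) or L (mover loses):
i:   0  1  2  3  4  5  6  7  8  9 10 11 12 13 14 15 16 17 18 19 20 21 22 23 24
     L  W  W  W  L  W  W  W  L  W  W  W  L  W  W  W  L  W  W  W  L  W  W  W  L
Position 24 is L, so the second player wins.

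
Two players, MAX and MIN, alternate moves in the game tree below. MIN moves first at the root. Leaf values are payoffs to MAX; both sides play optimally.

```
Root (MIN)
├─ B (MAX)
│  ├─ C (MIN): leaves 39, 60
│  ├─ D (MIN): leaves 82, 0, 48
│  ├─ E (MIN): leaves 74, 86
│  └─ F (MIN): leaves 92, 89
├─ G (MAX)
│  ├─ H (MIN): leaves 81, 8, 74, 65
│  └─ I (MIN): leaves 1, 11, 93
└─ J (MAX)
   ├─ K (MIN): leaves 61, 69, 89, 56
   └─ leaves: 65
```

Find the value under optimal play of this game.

8

C (MIN): min(39, 60) = 39
D (MIN): min(82, 0, 48) = 0
E (MIN): min(74, 86) = 74
F (MIN): min(92, 89) = 89
B (MAX): max(39, 0, 74, 89) = 89
H (MIN): min(81, 8, 74, 65) = 8
I (MIN): min(1, 11, 93) = 1
G (MAX): max(8, 1) = 8
K (MIN): min(61, 69, 89, 56) = 56
J (MAX): max(56, 65) = 65
Root (MIN): min(89, 8, 65) = 8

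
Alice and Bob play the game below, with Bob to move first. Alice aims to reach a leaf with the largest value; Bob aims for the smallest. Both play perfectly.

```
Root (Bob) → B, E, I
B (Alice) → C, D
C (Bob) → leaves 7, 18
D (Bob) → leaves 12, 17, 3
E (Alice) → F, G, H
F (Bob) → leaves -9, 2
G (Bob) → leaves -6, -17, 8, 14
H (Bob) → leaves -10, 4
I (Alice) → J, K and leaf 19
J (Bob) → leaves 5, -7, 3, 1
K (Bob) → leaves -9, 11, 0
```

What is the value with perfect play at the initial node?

C (Bob): min(7, 18) = 7
D (Bob): min(12, 17, 3) = 3
B (Alice): max(7, 3) = 7
F (Bob): min(-9, 2) = -9
G (Bob): min(-6, -17, 8, 14) = -17
H (Bob): min(-10, 4) = -10
E (Alice): max(-9, -17, -10) = -9
J (Bob): min(5, -7, 3, 1) = -7
K (Bob): min(-9, 11, 0) = -9
I (Alice): max(-7, -9, 19) = 19
Root (Bob): min(7, -9, 19) = -9

-9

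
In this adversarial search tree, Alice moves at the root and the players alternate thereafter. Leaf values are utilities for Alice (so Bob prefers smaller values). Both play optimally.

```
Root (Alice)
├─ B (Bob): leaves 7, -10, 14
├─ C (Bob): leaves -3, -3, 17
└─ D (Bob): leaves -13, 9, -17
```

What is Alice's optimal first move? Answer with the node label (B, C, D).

B (Bob): min(7, -10, 14) = -10
C (Bob): min(-3, -3, 17) = -3
D (Bob): min(-13, 9, -17) = -17
Root (Alice): max(-10, -3, -17) = -3
Alice picks the child with the highest value: C (value -3).

C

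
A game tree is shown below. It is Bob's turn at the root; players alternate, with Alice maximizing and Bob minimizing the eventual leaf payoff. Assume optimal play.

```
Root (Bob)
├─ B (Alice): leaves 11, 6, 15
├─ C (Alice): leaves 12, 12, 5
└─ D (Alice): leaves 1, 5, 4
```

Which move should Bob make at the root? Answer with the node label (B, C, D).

D

B (Alice): max(11, 6, 15) = 15
C (Alice): max(12, 12, 5) = 12
D (Alice): max(1, 5, 4) = 5
Root (Bob): min(15, 12, 5) = 5
Bob picks the child with the lowest value: D (value 5).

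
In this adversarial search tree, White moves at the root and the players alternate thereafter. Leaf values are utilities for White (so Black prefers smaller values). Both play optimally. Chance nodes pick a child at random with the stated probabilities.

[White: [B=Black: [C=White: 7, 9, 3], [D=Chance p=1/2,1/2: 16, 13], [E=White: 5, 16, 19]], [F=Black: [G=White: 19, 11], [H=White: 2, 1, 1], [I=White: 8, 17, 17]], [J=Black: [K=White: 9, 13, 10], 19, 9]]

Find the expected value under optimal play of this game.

9

C (White): max(7, 9, 3) = 9
D (Chance): 1/2·16 + 1/2·13 = 14.5
E (White): max(5, 16, 19) = 19
B (Black): min(9, 14.5, 19) = 9
G (White): max(19, 11) = 19
H (White): max(2, 1, 1) = 2
I (White): max(8, 17, 17) = 17
F (Black): min(19, 2, 17) = 2
K (White): max(9, 13, 10) = 13
J (Black): min(13, 19, 9) = 9
Root (White): max(9, 2, 9) = 9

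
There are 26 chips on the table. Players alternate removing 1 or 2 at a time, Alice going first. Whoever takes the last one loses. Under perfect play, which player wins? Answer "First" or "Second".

Mark each pile size as W (mover wins) or L (mover loses):
i:   0  1  2  3  4  5  6  7  8  9 10 11 12 13 14 15 16 17 18 19 20 21 22 23 24 25 26
     W  L  W  W  L  W  W  L  W  W  L  W  W  L  W  W  L  W  W  L  W  W  L  W  W  L  W
Position 26 is W, so the first player wins.

First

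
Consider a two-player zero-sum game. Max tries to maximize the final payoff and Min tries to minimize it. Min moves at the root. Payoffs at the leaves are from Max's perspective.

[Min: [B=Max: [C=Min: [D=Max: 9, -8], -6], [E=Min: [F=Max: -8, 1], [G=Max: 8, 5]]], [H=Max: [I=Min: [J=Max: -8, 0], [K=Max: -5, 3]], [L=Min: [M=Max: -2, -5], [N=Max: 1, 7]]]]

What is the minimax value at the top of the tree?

D (Max): max(9, -8) = 9
C (Min): min(9, -6) = -6
F (Max): max(-8, 1) = 1
G (Max): max(8, 5) = 8
E (Min): min(1, 8) = 1
B (Max): max(-6, 1) = 1
J (Max): max(-8, 0) = 0
K (Max): max(-5, 3) = 3
I (Min): min(0, 3) = 0
M (Max): max(-2, -5) = -2
N (Max): max(1, 7) = 7
L (Min): min(-2, 7) = -2
H (Max): max(0, -2) = 0
Root (Min): min(1, 0) = 0

0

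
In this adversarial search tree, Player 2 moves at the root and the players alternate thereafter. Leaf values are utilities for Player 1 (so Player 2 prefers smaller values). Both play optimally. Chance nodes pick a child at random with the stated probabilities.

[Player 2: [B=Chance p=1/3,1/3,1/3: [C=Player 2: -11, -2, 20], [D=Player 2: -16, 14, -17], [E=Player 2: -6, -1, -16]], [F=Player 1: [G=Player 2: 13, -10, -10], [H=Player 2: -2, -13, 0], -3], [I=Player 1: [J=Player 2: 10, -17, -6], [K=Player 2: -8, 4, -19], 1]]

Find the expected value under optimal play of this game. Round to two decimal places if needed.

C (Player 2): min(-11, -2, 20) = -11
D (Player 2): min(-16, 14, -17) = -17
E (Player 2): min(-6, -1, -16) = -16
B (Chance): 1/3·-11 + 1/3·-17 + 1/3·-16 = -14.67
G (Player 2): min(13, -10, -10) = -10
H (Player 2): min(-2, -13, 0) = -13
F (Player 1): max(-10, -13, -3) = -3
J (Player 2): min(10, -17, -6) = -17
K (Player 2): min(-8, 4, -19) = -19
I (Player 1): max(-17, -19, 1) = 1
Root (Player 2): min(-14.67, -3, 1) = -14.67

-14.67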